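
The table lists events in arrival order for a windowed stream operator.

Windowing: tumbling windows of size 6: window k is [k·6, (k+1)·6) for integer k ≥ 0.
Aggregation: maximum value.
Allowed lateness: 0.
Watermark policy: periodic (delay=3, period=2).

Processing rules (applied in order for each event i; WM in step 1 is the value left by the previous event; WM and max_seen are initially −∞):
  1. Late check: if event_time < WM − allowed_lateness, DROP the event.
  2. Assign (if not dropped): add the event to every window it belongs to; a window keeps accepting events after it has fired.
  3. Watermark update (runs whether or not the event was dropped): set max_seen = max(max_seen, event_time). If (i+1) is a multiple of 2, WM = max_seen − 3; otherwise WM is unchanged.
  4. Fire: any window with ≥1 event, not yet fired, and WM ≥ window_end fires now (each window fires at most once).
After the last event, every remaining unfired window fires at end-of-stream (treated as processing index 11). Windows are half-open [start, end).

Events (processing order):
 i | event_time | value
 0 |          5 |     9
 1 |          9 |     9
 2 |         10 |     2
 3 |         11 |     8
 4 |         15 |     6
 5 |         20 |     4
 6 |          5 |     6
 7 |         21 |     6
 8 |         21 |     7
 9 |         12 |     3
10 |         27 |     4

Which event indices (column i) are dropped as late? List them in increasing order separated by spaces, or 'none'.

i=0 t=5 v=9: → [0,6); WM=−∞
i=1 t=9 v=9: → [6,12); WM=6; [0,6) fires=9
i=2 t=10 v=2: → [6,12); WM=6
i=3 t=11 v=8: → [6,12); WM=8
i=4 t=15 v=6: → [12,18); WM=8
i=5 t=20 v=4: → [18,24); WM=17; [6,12) fires=9
i=6 t=5 v=6: DROP (t<17-0); WM=17
i=7 t=21 v=6: → [18,24); WM=18; [12,18) fires=6
i=8 t=21 v=7: → [18,24); WM=18
i=9 t=12 v=3: DROP (t<18-0); WM=18
i=10 t=27 v=4: → [24,30); WM=18

6 9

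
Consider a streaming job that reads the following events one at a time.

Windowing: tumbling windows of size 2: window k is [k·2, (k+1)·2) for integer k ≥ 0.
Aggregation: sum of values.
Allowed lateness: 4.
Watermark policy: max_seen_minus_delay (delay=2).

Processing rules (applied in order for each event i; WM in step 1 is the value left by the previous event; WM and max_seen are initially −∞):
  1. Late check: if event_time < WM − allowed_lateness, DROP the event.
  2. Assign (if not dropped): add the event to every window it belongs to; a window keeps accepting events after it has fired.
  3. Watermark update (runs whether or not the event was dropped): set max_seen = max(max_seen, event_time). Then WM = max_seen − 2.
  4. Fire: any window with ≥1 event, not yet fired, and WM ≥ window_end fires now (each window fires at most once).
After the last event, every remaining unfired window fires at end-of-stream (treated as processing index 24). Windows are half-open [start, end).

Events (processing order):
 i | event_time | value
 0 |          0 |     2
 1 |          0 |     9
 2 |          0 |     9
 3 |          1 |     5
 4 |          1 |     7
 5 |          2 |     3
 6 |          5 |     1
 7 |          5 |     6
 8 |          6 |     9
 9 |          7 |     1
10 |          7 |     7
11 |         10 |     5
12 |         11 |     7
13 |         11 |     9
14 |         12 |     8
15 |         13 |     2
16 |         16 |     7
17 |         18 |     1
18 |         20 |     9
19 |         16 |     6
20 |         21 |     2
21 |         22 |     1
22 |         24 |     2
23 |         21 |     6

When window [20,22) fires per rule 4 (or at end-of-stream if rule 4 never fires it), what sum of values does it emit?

i=0 t=0 v=2: → [0,2); WM=-2
i=1 t=0 v=9: → [0,2); WM=-2
i=2 t=0 v=9: → [0,2); WM=-2
i=3 t=1 v=5: → [0,2); WM=-1
i=4 t=1 v=7: → [0,2); WM=-1
i=5 t=2 v=3: → [2,4); WM=0
i=6 t=5 v=1: → [4,6); WM=3; [0,2) fires=32
i=7 t=5 v=6: → [4,6); WM=3
i=8 t=6 v=9: → [6,8); WM=4; [2,4) fires=3
i=9 t=7 v=1: → [6,8); WM=5
i=10 t=7 v=7: → [6,8); WM=5
i=11 t=10 v=5: → [10,12); WM=8; [4,6) fires=7 [6,8) fires=17
i=12 t=11 v=7: → [10,12); WM=9
i=13 t=11 v=9: → [10,12); WM=9
i=14 t=12 v=8: → [12,14); WM=10
i=15 t=13 v=2: → [12,14); WM=11
i=16 t=16 v=7: → [16,18); WM=14; [10,12) fires=21 [12,14) fires=10
i=17 t=18 v=1: → [18,20); WM=16
i=18 t=20 v=9: → [20,22); WM=18; [16,18) fires=7
i=19 t=16 v=6: → [16,18); WM=18
i=20 t=21 v=2: → [20,22); WM=19
i=21 t=22 v=1: → [22,24); WM=20; [18,20) fires=1
i=22 t=24 v=2: → [24,26); WM=22; [20,22) fires=11
i=23 t=21 v=6: → [20,22); WM=22

11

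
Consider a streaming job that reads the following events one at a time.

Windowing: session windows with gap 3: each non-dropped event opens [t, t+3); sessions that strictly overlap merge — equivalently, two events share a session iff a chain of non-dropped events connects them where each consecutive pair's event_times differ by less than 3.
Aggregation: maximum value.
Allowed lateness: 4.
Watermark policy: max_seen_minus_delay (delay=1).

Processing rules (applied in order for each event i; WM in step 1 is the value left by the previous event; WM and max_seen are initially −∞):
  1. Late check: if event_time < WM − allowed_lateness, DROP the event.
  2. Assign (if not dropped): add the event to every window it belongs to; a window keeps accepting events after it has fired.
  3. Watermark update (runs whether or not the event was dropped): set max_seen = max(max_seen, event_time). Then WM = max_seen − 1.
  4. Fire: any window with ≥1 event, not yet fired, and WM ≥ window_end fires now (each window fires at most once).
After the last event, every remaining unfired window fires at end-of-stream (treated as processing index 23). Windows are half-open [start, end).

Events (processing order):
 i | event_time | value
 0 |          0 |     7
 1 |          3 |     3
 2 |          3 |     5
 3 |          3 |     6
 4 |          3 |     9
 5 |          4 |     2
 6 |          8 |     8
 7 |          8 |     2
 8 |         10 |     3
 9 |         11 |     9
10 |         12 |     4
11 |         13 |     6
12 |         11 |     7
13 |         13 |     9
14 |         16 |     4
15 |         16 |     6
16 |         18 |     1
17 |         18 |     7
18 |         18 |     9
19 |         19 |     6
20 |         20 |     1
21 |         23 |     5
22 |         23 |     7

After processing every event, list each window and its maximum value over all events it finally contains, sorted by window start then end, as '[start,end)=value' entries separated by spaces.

[0,3)=7 [3,7)=9 [8,16)=9 [16,23)=9 [23,26)=7

i=0 t=0 v=7: → [0,3); WM=-1
i=1 t=3 v=3: → [3,6); WM=2
i=2 t=3 v=5: → [3,6); WM=2
i=3 t=3 v=6: → [3,6); WM=2
i=4 t=3 v=9: → [3,6); WM=2
i=5 t=4 v=2: → [3,7); WM=3
i=6 t=8 v=8: → [8,11); WM=7
i=7 t=8 v=2: → [8,11); WM=7
i=8 t=10 v=3: → [8,13); WM=9
i=9 t=11 v=9: → [8,14); WM=10
i=10 t=12 v=4: → [8,15); WM=11
i=11 t=13 v=6: → [8,16); WM=12
i=12 t=11 v=7: → [8,16); WM=12
i=13 t=13 v=9: → [8,16); WM=12
i=14 t=16 v=4: → [16,19); WM=15
i=15 t=16 v=6: → [16,19); WM=15
i=16 t=18 v=1: → [16,21); WM=17
i=17 t=18 v=7: → [16,21); WM=17
i=18 t=18 v=9: → [16,21); WM=17
i=19 t=19 v=6: → [16,22); WM=18
i=20 t=20 v=1: → [16,23); WM=19
i=21 t=23 v=5: → [23,26); WM=22
i=22 t=23 v=7: → [23,26); WM=22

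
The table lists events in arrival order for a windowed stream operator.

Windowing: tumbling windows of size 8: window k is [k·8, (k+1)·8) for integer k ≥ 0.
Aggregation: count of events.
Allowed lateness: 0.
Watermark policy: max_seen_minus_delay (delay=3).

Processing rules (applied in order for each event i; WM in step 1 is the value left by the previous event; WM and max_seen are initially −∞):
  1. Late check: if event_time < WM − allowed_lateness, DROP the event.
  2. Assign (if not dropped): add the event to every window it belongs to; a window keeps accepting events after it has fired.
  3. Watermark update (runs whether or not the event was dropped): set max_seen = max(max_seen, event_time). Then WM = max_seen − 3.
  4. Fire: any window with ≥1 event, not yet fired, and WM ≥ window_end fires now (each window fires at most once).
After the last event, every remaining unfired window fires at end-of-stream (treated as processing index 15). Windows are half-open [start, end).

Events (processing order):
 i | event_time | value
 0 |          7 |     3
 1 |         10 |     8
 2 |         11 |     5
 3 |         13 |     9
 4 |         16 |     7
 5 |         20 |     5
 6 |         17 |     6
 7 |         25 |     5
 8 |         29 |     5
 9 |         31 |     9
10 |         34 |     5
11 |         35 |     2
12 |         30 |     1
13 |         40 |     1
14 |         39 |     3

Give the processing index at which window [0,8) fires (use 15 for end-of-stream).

i=0 t=7 v=3: → [0,8); WM=4
i=1 t=10 v=8: → [8,16); WM=7
i=2 t=11 v=5: → [8,16); WM=8; [0,8) fires=1
i=3 t=13 v=9: → [8,16); WM=10
i=4 t=16 v=7: → [16,24); WM=13
i=5 t=20 v=5: → [16,24); WM=17; [8,16) fires=3
i=6 t=17 v=6: → [16,24); WM=17
i=7 t=25 v=5: → [24,32); WM=22
i=8 t=29 v=5: → [24,32); WM=26; [16,24) fires=3
i=9 t=31 v=9: → [24,32); WM=28
i=10 t=34 v=5: → [32,40); WM=31
i=11 t=35 v=2: → [32,40); WM=32; [24,32) fires=3
i=12 t=30 v=1: DROP (t<32-0); WM=32
i=13 t=40 v=1: → [40,48); WM=37
i=14 t=39 v=3: → [32,40); WM=37

2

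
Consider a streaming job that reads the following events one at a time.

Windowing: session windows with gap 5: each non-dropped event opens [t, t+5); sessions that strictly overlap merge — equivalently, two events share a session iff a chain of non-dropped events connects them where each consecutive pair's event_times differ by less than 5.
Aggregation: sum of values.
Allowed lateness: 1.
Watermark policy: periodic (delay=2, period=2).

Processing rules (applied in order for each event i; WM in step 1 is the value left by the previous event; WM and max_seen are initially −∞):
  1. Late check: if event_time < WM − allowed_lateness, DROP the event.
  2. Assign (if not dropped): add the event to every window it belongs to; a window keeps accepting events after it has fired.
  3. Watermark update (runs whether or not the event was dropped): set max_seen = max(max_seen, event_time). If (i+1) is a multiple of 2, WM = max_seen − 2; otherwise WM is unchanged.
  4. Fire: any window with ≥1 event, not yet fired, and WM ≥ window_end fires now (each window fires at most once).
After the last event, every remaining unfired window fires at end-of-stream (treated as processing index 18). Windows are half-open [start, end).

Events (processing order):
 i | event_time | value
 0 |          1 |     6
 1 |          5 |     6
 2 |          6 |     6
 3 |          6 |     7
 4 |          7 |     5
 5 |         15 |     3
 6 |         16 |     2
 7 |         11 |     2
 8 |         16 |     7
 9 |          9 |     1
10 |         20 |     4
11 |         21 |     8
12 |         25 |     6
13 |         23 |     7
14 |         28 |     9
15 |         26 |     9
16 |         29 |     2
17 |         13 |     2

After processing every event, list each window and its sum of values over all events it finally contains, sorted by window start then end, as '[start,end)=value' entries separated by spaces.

[1,12)=30 [15,34)=57

i=0 t=1 v=6: → [1,6); WM=−∞
i=1 t=5 v=6: → [1,10); WM=3
i=2 t=6 v=6: → [1,11); WM=3
i=3 t=6 v=7: → [1,11); WM=4
i=4 t=7 v=5: → [1,12); WM=4
i=5 t=15 v=3: → [15,20); WM=13
i=6 t=16 v=2: → [15,21); WM=13
i=7 t=11 v=2: DROP (t<13-1); WM=14
i=8 t=16 v=7: → [15,21); WM=14
i=9 t=9 v=1: DROP (t<14-1); WM=14
i=10 t=20 v=4: → [15,25); WM=14
i=11 t=21 v=8: → [15,26); WM=19
i=12 t=25 v=6: → [15,30); WM=19
i=13 t=23 v=7: → [15,30); WM=23
i=14 t=28 v=9: → [15,33); WM=23
i=15 t=26 v=9: → [15,33); WM=26
i=16 t=29 v=2: → [15,34); WM=26
i=17 t=13 v=2: DROP (t<26-1); WM=27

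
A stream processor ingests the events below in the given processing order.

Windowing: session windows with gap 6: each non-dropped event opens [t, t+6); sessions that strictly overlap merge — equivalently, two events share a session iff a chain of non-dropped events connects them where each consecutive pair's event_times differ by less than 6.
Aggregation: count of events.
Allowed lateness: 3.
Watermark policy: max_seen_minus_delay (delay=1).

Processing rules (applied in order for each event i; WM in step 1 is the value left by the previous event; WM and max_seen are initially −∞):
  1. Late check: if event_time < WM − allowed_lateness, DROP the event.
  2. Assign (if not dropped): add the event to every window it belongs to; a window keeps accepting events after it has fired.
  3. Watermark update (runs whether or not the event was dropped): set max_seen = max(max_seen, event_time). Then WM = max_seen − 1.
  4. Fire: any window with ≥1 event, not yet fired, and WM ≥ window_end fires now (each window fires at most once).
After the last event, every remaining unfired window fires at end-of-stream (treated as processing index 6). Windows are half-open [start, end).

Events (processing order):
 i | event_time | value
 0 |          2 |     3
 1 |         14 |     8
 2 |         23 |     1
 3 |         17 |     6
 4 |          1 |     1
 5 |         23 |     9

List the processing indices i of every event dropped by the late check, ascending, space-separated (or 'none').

i=0 t=2 v=3: → [2,8); WM=1
i=1 t=14 v=8: → [14,20); WM=13
i=2 t=23 v=1: → [23,29); WM=22
i=3 t=17 v=6: DROP (t<22-3); WM=22
i=4 t=1 v=1: DROP (t<22-3); WM=22
i=5 t=23 v=9: → [23,29); WM=22

3 4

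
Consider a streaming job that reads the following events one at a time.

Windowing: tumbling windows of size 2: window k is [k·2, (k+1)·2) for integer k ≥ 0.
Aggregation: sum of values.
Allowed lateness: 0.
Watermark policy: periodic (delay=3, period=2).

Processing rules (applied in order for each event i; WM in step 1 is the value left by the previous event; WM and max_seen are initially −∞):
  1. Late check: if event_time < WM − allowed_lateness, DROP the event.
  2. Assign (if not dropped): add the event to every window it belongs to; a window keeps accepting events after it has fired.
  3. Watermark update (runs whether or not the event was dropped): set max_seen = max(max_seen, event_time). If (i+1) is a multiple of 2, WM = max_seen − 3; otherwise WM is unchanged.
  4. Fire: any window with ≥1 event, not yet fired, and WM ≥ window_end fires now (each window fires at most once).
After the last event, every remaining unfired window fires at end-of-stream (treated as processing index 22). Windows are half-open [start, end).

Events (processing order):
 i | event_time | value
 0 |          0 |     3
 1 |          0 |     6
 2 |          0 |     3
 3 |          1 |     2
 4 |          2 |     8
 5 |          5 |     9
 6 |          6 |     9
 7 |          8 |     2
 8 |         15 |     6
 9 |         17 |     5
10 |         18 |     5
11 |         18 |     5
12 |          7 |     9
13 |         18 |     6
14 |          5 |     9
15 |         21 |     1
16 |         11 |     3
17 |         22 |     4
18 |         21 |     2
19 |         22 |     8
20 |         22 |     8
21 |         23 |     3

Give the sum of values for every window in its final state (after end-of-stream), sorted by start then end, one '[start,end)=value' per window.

[0,2)=14 [2,4)=8 [4,6)=9 [6,8)=9 [8,10)=2 [14,16)=6 [16,18)=5 [18,20)=16 [20,22)=3 [22,24)=23

i=0 t=0 v=3: → [0,2); WM=−∞
i=1 t=0 v=6: → [0,2); WM=-3
i=2 t=0 v=3: → [0,2); WM=-3
i=3 t=1 v=2: → [0,2); WM=-2
i=4 t=2 v=8: → [2,4); WM=-2
i=5 t=5 v=9: → [4,6); WM=2; [0,2) fires=14
i=6 t=6 v=9: → [6,8); WM=2
i=7 t=8 v=2: → [8,10); WM=5; [2,4) fires=8
i=8 t=15 v=6: → [14,16); WM=5
i=9 t=17 v=5: → [16,18); WM=14; [4,6) fires=9 [6,8) fires=9 [8,10) fires=2
i=10 t=18 v=5: → [18,20); WM=14
i=11 t=18 v=5: → [18,20); WM=15
i=12 t=7 v=9: DROP (t<15-0); WM=15
i=13 t=18 v=6: → [18,20); WM=15
i=14 t=5 v=9: DROP (t<15-0); WM=15
i=15 t=21 v=1: → [20,22); WM=18; [14,16) fires=6 [16,18) fires=5
i=16 t=11 v=3: DROP (t<18-0); WM=18
i=17 t=22 v=4: → [22,24); WM=19
i=18 t=21 v=2: → [20,22); WM=19
i=19 t=22 v=8: → [22,24); WM=19
i=20 t=22 v=8: → [22,24); WM=19
i=21 t=23 v=3: → [22,24); WM=20; [18,20) fires=16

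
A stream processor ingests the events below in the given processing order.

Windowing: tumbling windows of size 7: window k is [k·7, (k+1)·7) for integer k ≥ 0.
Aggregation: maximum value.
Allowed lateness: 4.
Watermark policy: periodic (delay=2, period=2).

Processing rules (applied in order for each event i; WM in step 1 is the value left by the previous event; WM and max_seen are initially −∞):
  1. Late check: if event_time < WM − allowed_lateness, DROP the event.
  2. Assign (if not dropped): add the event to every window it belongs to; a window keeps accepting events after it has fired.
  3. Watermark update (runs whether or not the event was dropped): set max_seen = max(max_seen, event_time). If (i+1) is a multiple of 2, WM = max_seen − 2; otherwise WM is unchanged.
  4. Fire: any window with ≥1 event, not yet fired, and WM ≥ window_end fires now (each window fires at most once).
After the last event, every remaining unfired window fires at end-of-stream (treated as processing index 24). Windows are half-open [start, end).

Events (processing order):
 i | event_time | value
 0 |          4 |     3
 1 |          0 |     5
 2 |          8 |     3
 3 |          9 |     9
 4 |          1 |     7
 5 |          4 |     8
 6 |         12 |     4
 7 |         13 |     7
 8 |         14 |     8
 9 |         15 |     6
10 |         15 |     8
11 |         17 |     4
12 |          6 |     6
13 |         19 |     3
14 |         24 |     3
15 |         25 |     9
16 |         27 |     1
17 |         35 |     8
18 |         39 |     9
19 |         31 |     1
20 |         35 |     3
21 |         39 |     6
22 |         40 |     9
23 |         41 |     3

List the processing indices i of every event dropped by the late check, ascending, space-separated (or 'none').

4 12

i=0 t=4 v=3: → [0,7); WM=−∞
i=1 t=0 v=5: → [0,7); WM=2
i=2 t=8 v=3: → [7,14); WM=2
i=3 t=9 v=9: → [7,14); WM=7; [0,7) fires=5
i=4 t=1 v=7: DROP (t<7-4); WM=7
i=5 t=4 v=8: → [0,7); WM=7
i=6 t=12 v=4: → [7,14); WM=7
i=7 t=13 v=7: → [7,14); WM=11
i=8 t=14 v=8: → [14,21); WM=11
i=9 t=15 v=6: → [14,21); WM=13
i=10 t=15 v=8: → [14,21); WM=13
i=11 t=17 v=4: → [14,21); WM=15; [7,14) fires=9
i=12 t=6 v=6: DROP (t<15-4); WM=15
i=13 t=19 v=3: → [14,21); WM=17
i=14 t=24 v=3: → [21,28); WM=17
i=15 t=25 v=9: → [21,28); WM=23; [14,21) fires=8
i=16 t=27 v=1: → [21,28); WM=23
i=17 t=35 v=8: → [35,42); WM=33; [21,28) fires=9
i=18 t=39 v=9: → [35,42); WM=33
i=19 t=31 v=1: → [28,35); WM=37; [28,35) fires=1
i=20 t=35 v=3: → [35,42); WM=37
i=21 t=39 v=6: → [35,42); WM=37
i=22 t=40 v=9: → [35,42); WM=37
i=23 t=41 v=3: → [35,42); WM=39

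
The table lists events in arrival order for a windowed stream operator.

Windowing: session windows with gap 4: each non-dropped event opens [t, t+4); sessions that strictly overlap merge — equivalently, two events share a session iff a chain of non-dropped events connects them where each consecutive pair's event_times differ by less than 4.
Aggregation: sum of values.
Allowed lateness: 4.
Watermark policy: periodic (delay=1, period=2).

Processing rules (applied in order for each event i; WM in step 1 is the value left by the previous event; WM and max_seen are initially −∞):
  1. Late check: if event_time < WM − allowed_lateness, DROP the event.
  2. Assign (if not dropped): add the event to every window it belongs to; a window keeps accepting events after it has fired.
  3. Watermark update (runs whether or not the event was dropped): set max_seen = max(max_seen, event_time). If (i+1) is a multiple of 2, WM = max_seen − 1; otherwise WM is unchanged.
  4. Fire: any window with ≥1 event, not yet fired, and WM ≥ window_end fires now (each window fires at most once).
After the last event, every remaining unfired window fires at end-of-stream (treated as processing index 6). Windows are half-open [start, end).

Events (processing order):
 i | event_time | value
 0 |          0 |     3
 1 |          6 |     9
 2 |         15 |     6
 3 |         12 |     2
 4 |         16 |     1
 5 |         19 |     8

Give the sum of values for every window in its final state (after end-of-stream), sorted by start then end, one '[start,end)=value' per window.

i=0 t=0 v=3: → [0,4); WM=−∞
i=1 t=6 v=9: → [6,10); WM=5
i=2 t=15 v=6: → [15,19); WM=5
i=3 t=12 v=2: → [12,19); WM=14
i=4 t=16 v=1: → [12,20); WM=14
i=5 t=19 v=8: → [12,23); WM=18

[0,4)=3 [6,10)=9 [12,23)=17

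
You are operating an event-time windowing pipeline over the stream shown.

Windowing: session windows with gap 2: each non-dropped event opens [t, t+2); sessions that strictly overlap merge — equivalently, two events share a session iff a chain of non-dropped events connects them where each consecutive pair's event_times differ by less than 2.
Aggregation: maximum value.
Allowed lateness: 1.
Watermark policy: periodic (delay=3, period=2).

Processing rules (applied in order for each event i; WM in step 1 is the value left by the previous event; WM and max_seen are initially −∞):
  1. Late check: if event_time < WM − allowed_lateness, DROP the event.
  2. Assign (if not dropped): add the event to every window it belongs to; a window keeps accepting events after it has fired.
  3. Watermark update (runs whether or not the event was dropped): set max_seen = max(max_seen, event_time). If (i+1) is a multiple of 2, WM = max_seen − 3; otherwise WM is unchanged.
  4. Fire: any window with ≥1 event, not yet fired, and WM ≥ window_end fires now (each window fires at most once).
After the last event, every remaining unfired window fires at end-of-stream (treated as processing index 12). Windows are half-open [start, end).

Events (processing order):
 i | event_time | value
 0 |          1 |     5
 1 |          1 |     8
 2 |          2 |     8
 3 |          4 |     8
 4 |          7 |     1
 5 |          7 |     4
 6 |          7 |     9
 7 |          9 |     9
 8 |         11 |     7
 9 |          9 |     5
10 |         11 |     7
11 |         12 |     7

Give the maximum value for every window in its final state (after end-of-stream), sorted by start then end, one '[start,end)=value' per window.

i=0 t=1 v=5: → [1,3); WM=−∞
i=1 t=1 v=8: → [1,3); WM=-2
i=2 t=2 v=8: → [1,4); WM=-2
i=3 t=4 v=8: → [4,6); WM=1
i=4 t=7 v=1: → [7,9); WM=1
i=5 t=7 v=4: → [7,9); WM=4
i=6 t=7 v=9: → [7,9); WM=4
i=7 t=9 v=9: → [9,11); WM=6
i=8 t=11 v=7: → [11,13); WM=6
i=9 t=9 v=5: → [9,11); WM=8
i=10 t=11 v=7: → [11,13); WM=8
i=11 t=12 v=7: → [11,14); WM=9

[1,4)=8 [4,6)=8 [7,9)=9 [9,11)=9 [11,14)=7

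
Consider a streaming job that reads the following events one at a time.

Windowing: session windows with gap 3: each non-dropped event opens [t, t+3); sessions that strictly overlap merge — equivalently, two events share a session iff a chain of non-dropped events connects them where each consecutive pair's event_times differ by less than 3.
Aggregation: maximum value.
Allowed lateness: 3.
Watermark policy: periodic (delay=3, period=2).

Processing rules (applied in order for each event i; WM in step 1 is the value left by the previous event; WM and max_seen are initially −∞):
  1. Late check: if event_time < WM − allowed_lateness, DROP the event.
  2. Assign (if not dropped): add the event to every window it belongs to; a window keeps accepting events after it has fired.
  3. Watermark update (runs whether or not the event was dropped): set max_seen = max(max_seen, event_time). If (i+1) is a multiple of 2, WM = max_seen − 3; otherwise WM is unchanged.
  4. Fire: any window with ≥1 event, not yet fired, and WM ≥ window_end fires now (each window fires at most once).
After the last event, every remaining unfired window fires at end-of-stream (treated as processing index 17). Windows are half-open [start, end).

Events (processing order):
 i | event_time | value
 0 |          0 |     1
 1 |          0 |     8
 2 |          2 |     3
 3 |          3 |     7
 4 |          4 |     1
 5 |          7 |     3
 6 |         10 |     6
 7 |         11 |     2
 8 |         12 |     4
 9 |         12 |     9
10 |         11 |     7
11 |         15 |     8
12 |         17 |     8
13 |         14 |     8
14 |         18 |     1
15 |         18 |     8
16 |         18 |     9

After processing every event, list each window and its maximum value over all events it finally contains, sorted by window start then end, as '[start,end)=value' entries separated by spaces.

[0,7)=8 [7,10)=3 [10,21)=9

i=0 t=0 v=1: → [0,3); WM=−∞
i=1 t=0 v=8: → [0,3); WM=-3
i=2 t=2 v=3: → [0,5); WM=-3
i=3 t=3 v=7: → [0,6); WM=0
i=4 t=4 v=1: → [0,7); WM=0
i=5 t=7 v=3: → [7,10); WM=4
i=6 t=10 v=6: → [10,13); WM=4
i=7 t=11 v=2: → [10,14); WM=8
i=8 t=12 v=4: → [10,15); WM=8
i=9 t=12 v=9: → [10,15); WM=9
i=10 t=11 v=7: → [10,15); WM=9
i=11 t=15 v=8: → [15,18); WM=12
i=12 t=17 v=8: → [15,20); WM=12
i=13 t=14 v=8: → [10,20); WM=14
i=14 t=18 v=1: → [10,21); WM=14
i=15 t=18 v=8: → [10,21); WM=15
i=16 t=18 v=9: → [10,21); WM=15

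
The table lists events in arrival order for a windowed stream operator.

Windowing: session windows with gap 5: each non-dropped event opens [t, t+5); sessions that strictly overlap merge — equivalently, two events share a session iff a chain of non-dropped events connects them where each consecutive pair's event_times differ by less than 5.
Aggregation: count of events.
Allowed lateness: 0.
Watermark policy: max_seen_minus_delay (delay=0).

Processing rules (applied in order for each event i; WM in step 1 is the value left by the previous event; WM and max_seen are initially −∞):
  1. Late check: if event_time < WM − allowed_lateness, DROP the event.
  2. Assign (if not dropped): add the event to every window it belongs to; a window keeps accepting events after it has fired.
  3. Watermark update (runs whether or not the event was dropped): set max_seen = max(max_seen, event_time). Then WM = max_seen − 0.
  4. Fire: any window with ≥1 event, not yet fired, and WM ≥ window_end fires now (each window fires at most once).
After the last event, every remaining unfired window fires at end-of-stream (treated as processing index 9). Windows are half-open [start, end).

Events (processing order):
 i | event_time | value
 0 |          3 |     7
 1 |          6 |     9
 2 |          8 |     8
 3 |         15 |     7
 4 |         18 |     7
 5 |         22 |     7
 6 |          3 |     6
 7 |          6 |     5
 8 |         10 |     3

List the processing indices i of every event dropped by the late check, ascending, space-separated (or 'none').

i=0 t=3 v=7: → [3,8); WM=3
i=1 t=6 v=9: → [3,11); WM=6
i=2 t=8 v=8: → [3,13); WM=8
i=3 t=15 v=7: → [15,20); WM=15
i=4 t=18 v=7: → [15,23); WM=18
i=5 t=22 v=7: → [15,27); WM=22
i=6 t=3 v=6: DROP (t<22-0); WM=22
i=7 t=6 v=5: DROP (t<22-0); WM=22
i=8 t=10 v=3: DROP (t<22-0); WM=22

6 7 8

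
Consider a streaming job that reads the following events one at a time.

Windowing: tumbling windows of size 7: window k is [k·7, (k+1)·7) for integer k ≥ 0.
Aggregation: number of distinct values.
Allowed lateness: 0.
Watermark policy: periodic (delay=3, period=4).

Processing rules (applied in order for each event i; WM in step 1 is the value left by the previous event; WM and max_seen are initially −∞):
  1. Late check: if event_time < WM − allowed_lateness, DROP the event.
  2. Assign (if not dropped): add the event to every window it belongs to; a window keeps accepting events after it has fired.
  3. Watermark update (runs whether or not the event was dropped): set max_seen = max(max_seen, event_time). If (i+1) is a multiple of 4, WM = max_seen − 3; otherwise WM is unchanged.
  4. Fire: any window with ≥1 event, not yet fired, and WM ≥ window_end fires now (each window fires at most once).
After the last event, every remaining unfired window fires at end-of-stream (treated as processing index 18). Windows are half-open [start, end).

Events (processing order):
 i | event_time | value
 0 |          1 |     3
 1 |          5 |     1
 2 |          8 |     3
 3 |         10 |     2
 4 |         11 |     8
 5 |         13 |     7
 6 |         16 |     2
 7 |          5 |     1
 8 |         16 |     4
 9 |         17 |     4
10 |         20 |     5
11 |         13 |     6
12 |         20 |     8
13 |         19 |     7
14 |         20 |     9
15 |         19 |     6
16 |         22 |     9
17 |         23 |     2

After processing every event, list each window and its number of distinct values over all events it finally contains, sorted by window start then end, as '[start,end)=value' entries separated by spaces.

i=0 t=1 v=3: → [0,7); WM=−∞
i=1 t=5 v=1: → [0,7); WM=−∞
i=2 t=8 v=3: → [7,14); WM=−∞
i=3 t=10 v=2: → [7,14); WM=7; [0,7) fires=2
i=4 t=11 v=8: → [7,14); WM=7
i=5 t=13 v=7: → [7,14); WM=7
i=6 t=16 v=2: → [14,21); WM=7
i=7 t=5 v=1: DROP (t<7-0); WM=13
i=8 t=16 v=4: → [14,21); WM=13
i=9 t=17 v=4: → [14,21); WM=13
i=10 t=20 v=5: → [14,21); WM=13
i=11 t=13 v=6: → [7,14); WM=17; [7,14) fires=5
i=12 t=20 v=8: → [14,21); WM=17
i=13 t=19 v=7: → [14,21); WM=17
i=14 t=20 v=9: → [14,21); WM=17
i=15 t=19 v=6: → [14,21); WM=17
i=16 t=22 v=9: → [21,28); WM=17
i=17 t=23 v=2: → [21,28); WM=17

[0,7)=2 [7,14)=5 [14,21)=7 [21,28)=2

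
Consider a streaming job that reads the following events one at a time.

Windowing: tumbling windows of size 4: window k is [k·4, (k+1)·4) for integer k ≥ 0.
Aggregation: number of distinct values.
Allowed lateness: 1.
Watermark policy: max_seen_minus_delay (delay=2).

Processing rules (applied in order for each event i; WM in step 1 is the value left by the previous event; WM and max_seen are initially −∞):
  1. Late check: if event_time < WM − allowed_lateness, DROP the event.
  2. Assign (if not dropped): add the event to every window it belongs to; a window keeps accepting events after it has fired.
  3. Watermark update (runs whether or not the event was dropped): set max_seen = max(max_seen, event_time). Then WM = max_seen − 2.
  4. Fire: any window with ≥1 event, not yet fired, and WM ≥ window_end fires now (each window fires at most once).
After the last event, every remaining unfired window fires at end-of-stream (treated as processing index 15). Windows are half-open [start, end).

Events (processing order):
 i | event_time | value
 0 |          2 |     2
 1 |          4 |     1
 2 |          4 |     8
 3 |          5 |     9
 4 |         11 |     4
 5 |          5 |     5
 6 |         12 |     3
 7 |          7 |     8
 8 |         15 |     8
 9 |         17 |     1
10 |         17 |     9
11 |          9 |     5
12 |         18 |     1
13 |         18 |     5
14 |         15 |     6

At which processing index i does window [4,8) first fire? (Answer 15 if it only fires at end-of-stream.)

i=0 t=2 v=2: → [0,4); WM=0
i=1 t=4 v=1: → [4,8); WM=2
i=2 t=4 v=8: → [4,8); WM=2
i=3 t=5 v=9: → [4,8); WM=3
i=4 t=11 v=4: → [8,12); WM=9; [0,4) fires=1 [4,8) fires=3
i=5 t=5 v=5: DROP (t<9-1); WM=9
i=6 t=12 v=3: → [12,16); WM=10
i=7 t=7 v=8: DROP (t<10-1); WM=10
i=8 t=15 v=8: → [12,16); WM=13; [8,12) fires=1
i=9 t=17 v=1: → [16,20); WM=15
i=10 t=17 v=9: → [16,20); WM=15
i=11 t=9 v=5: DROP (t<15-1); WM=15
i=12 t=18 v=1: → [16,20); WM=16; [12,16) fires=2
i=13 t=18 v=5: → [16,20); WM=16
i=14 t=15 v=6: → [12,16); WM=16

4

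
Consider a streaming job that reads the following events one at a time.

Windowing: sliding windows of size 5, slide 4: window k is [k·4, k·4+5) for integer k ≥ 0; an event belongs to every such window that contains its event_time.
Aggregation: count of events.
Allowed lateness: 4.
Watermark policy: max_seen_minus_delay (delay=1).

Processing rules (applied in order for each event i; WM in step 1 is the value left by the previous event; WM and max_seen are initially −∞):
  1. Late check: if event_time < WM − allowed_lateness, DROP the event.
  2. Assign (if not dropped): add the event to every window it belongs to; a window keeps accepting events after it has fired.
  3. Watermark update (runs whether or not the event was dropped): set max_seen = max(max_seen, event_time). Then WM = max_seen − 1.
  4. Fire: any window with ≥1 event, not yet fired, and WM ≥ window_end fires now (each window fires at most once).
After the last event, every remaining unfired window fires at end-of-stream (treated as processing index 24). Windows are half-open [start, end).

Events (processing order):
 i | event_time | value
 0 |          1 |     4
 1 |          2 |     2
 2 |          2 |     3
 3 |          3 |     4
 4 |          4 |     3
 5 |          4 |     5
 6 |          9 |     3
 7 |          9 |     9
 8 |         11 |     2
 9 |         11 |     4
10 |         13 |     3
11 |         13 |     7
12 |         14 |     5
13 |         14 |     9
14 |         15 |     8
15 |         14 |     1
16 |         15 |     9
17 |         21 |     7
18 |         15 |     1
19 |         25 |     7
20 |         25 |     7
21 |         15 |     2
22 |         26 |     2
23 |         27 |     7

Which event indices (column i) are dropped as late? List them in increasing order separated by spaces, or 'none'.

i=0 t=1 v=4: → [0,5); WM=0
i=1 t=2 v=2: → [0,5); WM=1
i=2 t=2 v=3: → [0,5); WM=1
i=3 t=3 v=4: → [0,5); WM=2
i=4 t=4 v=3: → [4,9),[0,5); WM=3
i=5 t=4 v=5: → [4,9),[0,5); WM=3
i=6 t=9 v=3: → [8,13); WM=8; [0,5) fires=6
i=7 t=9 v=9: → [8,13); WM=8
i=8 t=11 v=2: → [8,13); WM=10; [4,9) fires=2
i=9 t=11 v=4: → [8,13); WM=10
i=10 t=13 v=3: → [12,17); WM=12
i=11 t=13 v=7: → [12,17); WM=12
i=12 t=14 v=5: → [12,17); WM=13; [8,13) fires=4
i=13 t=14 v=9: → [12,17); WM=13
i=14 t=15 v=8: → [12,17); WM=14
i=15 t=14 v=1: → [12,17); WM=14
i=16 t=15 v=9: → [12,17); WM=14
i=17 t=21 v=7: → [20,25); WM=20; [12,17) fires=7
i=18 t=15 v=1: DROP (t<20-4); WM=20
i=19 t=25 v=7: → [24,29); WM=24
i=20 t=25 v=7: → [24,29); WM=24
i=21 t=15 v=2: DROP (t<24-4); WM=24
i=22 t=26 v=2: → [24,29); WM=25; [20,25) fires=1
i=23 t=27 v=7: → [24,29); WM=26

18 21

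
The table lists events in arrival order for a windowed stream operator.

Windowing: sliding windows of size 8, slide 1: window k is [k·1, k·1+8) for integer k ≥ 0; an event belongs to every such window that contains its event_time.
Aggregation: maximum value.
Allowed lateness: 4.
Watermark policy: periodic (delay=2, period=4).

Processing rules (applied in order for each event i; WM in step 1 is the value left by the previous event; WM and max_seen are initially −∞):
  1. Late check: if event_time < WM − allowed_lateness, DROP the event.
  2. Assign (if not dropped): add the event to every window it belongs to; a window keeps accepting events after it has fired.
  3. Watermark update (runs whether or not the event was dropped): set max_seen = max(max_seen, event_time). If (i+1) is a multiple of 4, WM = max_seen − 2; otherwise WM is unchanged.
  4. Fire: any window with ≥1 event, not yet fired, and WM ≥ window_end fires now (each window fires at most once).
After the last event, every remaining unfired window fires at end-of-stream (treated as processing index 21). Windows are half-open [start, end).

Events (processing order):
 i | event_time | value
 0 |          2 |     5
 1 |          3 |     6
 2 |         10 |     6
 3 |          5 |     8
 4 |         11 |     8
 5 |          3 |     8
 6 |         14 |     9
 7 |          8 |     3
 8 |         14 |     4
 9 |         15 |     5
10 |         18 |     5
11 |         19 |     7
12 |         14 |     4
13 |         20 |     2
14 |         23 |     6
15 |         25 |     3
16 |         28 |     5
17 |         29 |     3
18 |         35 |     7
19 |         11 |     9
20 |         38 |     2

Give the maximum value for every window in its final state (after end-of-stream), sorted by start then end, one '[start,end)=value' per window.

i=0 t=2 v=5: → [2,10),[1,9),[0,8); WM=−∞
i=1 t=3 v=6: → [3,11),[2,10),[1,9),[0,8); WM=−∞
i=2 t=10 v=6: → [10,18),[9,17),[8,16),[7,15),[6,14),[5,13),[4,12),[3,11); WM=−∞
i=3 t=5 v=8: → [5,13),[4,12),[3,11),[2,10),[1,9),[0,8); WM=8; [0,8) fires=8
i=4 t=11 v=8: → [11,19),[10,18),[9,17),[8,16),[7,15),[6,14),[5,13),[4,12); WM=8
i=5 t=3 v=8: DROP (t<8-4); WM=8
i=6 t=14 v=9: → [14,22),[13,21),[12,20),[11,19),[10,18),[9,17),[8,16),[7,15); WM=8
i=7 t=8 v=3: → [8,16),[7,15),[6,14),[5,13),[4,12),[3,11),[2,10),[1,9); WM=12; [1,9) fires=8 [2,10) fires=8 [3,11) fires=8 [4,12) fires=8
i=8 t=14 v=4: → [14,22),[13,21),[12,20),[11,19),[10,18),[9,17),[8,16),[7,15); WM=12
i=9 t=15 v=5: → [15,23),[14,22),[13,21),[12,20),[11,19),[10,18),[9,17),[8,16); WM=12
i=10 t=18 v=5: → [18,26),[17,25),[16,24),[15,23),[14,22),[13,21),[12,20),[11,19); WM=12
i=11 t=19 v=7: → [19,27),[18,26),[17,25),[16,24),[15,23),[14,22),[13,21),[12,20); WM=17; [5,13) fires=8 [6,14) fires=8 [7,15) fires=9 [8,16) fires=9 [9,17) fires=9
i=12 t=14 v=4: → [14,22),[13,21),[12,20),[11,19),[10,18),[9,17),[8,16),[7,15); WM=17
i=13 t=20 v=2: → [20,28),[19,27),[18,26),[17,25),[16,24),[15,23),[14,22),[13,21); WM=17
i=14 t=23 v=6: → [23,31),[22,30),[21,29),[20,28),[19,27),[18,26),[17,25),[16,24); WM=17
i=15 t=25 v=3: → [25,33),[24,32),[23,31),[22,30),[21,29),[20,28),[19,27),[18,26); WM=23; [10,18) fires=9 [11,19) fires=9 [12,20) fires=9 [13,21) fires=9 [14,22) fires=9 [15,23) fires=7
i=16 t=28 v=5: → [28,36),[27,35),[26,34),[25,33),[24,32),[23,31),[22,30),[21,29); WM=23
i=17 t=29 v=3: → [29,37),[28,36),[27,35),[26,34),[25,33),[24,32),[23,31),[22,30); WM=23
i=18 t=35 v=7: → [35,43),[34,42),[33,41),[32,40),[31,39),[30,38),[29,37),[28,36); WM=23
i=19 t=11 v=9: DROP (t<23-4); WM=33; [16,24) fires=7 [17,25) fires=7 [18,26) fires=7 [19,27) fires=7 [20,28) fires=6 [21,29) fires=6 [22,30) fires=6 [23,31) fires=6 [24,32) fires=5 [25,33) fires=5
i=20 t=38 v=2: → [38,46),[37,45),[36,44),[35,43),[34,42),[33,41),[32,40),[31,39); WM=33

[0,8)=8 [1,9)=8 [2,10)=8 [3,11)=8 [4,12)=8 [5,13)=8 [6,14)=8 [7,15)=9 [8,16)=9 [9,17)=9 [10,18)=9 [11,19)=9 [12,20)=9 [13,21)=9 [14,22)=9 [15,23)=7 [16,24)=7 [17,25)=7 [18,26)=7 [19,27)=7 [20,28)=6 [21,29)=6 [22,30)=6 [23,31)=6 [24,32)=5 [25,33)=5 [26,34)=5 [27,35)=5 [28,36)=7 [29,37)=7 [30,38)=7 [31,39)=7 [32,40)=7 [33,41)=7 [34,42)=7 [35,43)=7 [36,44)=2 [37,45)=2 [38,46)=2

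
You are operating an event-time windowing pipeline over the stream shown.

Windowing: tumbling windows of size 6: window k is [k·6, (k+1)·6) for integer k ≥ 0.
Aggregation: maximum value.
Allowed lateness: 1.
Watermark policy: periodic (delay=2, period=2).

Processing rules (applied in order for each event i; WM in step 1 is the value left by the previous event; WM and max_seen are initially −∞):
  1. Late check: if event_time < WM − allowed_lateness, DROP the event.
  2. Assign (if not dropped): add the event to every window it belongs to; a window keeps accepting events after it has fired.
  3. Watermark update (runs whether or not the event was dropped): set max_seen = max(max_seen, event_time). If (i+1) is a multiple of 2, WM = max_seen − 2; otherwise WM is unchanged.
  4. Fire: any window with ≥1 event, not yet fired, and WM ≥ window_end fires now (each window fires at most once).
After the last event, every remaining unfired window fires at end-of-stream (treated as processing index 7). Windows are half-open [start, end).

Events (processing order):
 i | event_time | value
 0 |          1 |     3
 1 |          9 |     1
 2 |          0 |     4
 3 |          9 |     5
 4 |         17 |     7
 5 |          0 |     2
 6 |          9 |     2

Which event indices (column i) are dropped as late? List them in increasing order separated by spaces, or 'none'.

2 5 6

i=0 t=1 v=3: → [0,6); WM=−∞
i=1 t=9 v=1: → [6,12); WM=7; [0,6) fires=3
i=2 t=0 v=4: DROP (t<7-1); WM=7
i=3 t=9 v=5: → [6,12); WM=7
i=4 t=17 v=7: → [12,18); WM=7
i=5 t=0 v=2: DROP (t<7-1); WM=15; [6,12) fires=5
i=6 t=9 v=2: DROP (t<15-1); WM=15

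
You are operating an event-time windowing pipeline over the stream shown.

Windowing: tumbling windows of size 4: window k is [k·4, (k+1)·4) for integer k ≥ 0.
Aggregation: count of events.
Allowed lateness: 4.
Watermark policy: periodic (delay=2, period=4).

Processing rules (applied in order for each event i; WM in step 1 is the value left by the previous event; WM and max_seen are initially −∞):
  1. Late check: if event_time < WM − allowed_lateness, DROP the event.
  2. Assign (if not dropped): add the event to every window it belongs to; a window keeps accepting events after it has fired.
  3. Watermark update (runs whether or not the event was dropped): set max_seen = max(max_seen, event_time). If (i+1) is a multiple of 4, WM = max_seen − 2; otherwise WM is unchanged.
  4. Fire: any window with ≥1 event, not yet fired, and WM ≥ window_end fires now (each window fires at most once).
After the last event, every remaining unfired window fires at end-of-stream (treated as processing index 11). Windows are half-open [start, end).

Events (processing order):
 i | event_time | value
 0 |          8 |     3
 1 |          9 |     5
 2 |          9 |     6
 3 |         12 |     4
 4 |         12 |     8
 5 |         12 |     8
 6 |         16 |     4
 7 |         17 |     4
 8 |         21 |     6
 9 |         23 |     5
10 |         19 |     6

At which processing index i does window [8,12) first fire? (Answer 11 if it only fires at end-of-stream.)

7

i=0 t=8 v=3: → [8,12); WM=−∞
i=1 t=9 v=5: → [8,12); WM=−∞
i=2 t=9 v=6: → [8,12); WM=−∞
i=3 t=12 v=4: → [12,16); WM=10
i=4 t=12 v=8: → [12,16); WM=10
i=5 t=12 v=8: → [12,16); WM=10
i=6 t=16 v=4: → [16,20); WM=10
i=7 t=17 v=4: → [16,20); WM=15; [8,12) fires=3
i=8 t=21 v=6: → [20,24); WM=15
i=9 t=23 v=5: → [20,24); WM=15
i=10 t=19 v=6: → [16,20); WM=15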